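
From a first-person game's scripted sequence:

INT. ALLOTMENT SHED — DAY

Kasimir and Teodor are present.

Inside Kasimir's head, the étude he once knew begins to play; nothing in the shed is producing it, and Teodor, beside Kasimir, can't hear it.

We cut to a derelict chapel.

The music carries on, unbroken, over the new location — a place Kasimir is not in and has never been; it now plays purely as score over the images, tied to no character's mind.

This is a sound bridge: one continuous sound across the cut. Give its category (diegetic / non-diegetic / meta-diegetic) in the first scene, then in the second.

Scene one: the music exists only inside Kasimir's mind; Teodor can't hear it → meta-diegetic.
Scene two: it's detached from Kasimir entirely and plays over unrelated images with no in-world source — conventional underscore → non-diegetic.

meta-diegetic, non-diegetic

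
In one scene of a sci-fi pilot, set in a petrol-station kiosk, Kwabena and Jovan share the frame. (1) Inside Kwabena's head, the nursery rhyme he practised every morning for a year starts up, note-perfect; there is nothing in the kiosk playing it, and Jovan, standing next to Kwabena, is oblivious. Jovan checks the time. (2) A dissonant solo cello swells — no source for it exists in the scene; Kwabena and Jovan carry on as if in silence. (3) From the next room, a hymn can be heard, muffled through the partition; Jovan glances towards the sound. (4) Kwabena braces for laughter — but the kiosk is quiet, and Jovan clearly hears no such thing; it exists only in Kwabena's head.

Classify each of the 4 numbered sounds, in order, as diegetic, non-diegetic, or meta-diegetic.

meta-diegetic, non-diegetic, diegetic, meta-diegetic

Sound (1): the music is a memory playing inside Kwabena's mind alone; no real-world source, Jovan can't hear it, so meta-diegetic.
(2) score with no on-screen or off-screen source; it exists for the audience alone → non-diegetic.
(3) the music has an off-screen but real-world source and a character hears it → diegetic.
Sound (4): Kwabena alone 'hears' it — an imagined sound, not present in the space, so meta-diegetic.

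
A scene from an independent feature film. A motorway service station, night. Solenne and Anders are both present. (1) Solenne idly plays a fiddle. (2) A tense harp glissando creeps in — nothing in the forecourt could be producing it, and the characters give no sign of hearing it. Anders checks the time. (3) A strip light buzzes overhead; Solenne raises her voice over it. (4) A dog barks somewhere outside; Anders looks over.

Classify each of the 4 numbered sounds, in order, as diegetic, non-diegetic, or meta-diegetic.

diegetic, non-diegetic, diegetic, diegetic

(1) the instrument and the performer are both in the scene → diegetic.
(2) nothing in the forecourt produces it and the characters don't hear it — pure soundtrack → non-diegetic.
Sound (3): a strip light is part of the location's real environment, so diegetic.
(4) a dog is a real object/event in the scene's world → diegetic.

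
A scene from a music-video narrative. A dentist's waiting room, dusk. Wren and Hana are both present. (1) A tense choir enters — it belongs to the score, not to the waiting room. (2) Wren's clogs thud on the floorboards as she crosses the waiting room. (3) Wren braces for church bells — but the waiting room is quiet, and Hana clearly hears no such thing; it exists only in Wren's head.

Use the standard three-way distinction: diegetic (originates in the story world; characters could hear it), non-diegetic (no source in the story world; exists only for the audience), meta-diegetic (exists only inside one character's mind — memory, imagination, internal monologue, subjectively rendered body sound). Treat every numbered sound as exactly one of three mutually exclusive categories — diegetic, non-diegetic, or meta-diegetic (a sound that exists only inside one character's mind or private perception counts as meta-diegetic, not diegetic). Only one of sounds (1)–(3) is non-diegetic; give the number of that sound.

Sound (1): nothing in the waiting room produces it and the characters don't hear it — pure soundtrack, so non-diegetic.
Sound (2): Wren's footsteps are produced in the story world, so diegetic.
(3) is meta-diegetic: the sound is imagined by Wren; nothing in the story world is producing it and Hana can't hear it.
Only (1) is non-diegetic.

1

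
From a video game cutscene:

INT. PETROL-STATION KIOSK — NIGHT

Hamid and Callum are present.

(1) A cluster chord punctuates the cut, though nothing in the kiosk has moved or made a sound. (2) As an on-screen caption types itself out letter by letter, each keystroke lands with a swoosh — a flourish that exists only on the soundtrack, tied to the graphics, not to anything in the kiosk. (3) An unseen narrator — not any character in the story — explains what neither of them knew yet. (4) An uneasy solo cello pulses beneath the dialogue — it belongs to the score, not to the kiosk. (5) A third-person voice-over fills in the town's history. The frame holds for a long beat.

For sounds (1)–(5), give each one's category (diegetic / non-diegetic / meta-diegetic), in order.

Sound (1): it's a sound-design accent with no in-world source; no one in the scene can hear it, so non-diegetic.
Sound (2): the caption isn't part of the story world, so neither is the sound tied to it, so non-diegetic.
(3) is non-diegetic: external voice-over — not a character, not heard by anyone in the scene.
Sound (4): it has no source in the story world and no character can hear it — it's underscore, so non-diegetic.
(5) commentary laid over the scene from outside the fiction → non-diegetic.

non-diegetic, non-diegetic, non-diegetic, non-diegetic, non-diegetic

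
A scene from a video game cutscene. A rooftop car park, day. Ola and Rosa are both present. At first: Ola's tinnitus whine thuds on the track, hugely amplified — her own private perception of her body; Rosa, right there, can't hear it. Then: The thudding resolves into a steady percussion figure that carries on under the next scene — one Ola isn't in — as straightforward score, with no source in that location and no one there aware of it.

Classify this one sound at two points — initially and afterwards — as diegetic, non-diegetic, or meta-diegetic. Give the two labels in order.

meta-diegetic, non-diegetic

Initially: it's Ola's subjective body sound, inaudible to Rosa → meta-diegetic.
Afterwards: detached from Ola and playing as sourceless score over a scene she isn't in — for the audience only → non-diegetic.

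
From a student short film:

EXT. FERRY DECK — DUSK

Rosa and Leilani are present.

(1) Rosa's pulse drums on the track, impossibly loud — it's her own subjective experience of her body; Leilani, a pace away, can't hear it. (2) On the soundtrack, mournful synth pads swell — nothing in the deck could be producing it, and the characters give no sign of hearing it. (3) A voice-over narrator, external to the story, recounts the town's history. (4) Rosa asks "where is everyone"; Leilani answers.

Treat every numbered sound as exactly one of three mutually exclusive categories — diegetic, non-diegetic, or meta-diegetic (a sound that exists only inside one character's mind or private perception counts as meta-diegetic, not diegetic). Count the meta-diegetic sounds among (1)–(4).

(1) is meta-diegetic: point-of-audition from inside Rosa's body; not a sound in the room.
(2) is non-diegetic: nothing in the deck produces it and the characters don't hear it — pure soundtrack.
(3) external voice-over — not a character, not heard by anyone in the scene → non-diegetic.
Sound (4): Rosa is a character speaking aloud in the scene, so diegetic.
Meta-diegetic: (1) — that's 1.

1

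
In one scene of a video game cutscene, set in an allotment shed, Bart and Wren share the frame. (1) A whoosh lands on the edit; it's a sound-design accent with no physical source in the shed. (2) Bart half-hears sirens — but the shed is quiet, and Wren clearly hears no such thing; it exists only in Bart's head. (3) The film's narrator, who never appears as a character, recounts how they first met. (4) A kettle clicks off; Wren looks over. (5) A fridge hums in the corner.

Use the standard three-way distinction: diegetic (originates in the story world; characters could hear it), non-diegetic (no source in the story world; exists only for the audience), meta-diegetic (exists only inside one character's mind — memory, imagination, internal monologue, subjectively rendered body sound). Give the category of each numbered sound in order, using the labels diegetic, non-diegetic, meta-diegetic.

non-diegetic, meta-diegetic, non-diegetic, diegetic, diegetic

Sound (1): nothing in the scene produces it; it's an accent added for the audience, so non-diegetic.
Sound (2): Bart alone 'hears' it — an imagined sound, not present in the space, so meta-diegetic.
(3) is non-diegetic: external voice-over — not a character, not heard by anyone in the scene.
Sound (4): an in-world source (a kettle); characters could hear it, so diegetic.
(5) is diegetic: it's the actual ambient sound of the location.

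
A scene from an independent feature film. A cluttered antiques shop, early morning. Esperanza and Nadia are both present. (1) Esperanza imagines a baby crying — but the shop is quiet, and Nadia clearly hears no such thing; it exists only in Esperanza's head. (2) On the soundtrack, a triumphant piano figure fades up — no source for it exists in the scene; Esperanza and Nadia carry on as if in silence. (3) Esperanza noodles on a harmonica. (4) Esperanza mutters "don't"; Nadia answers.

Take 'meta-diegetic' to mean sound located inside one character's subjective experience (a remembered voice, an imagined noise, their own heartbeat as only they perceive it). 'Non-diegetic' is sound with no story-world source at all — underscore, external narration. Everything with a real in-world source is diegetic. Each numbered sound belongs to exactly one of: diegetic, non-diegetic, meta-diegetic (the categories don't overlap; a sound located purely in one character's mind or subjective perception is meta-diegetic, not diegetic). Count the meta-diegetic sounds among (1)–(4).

1

(1) is meta-diegetic: subjective to Esperanza: the shop is silent and Nadia hears nothing.
Sound (2): it has no source in the story world and no character can hear it — it's underscore, so non-diegetic.
Sound (3): a character is playing a harmonica on screen, so diegetic.
Sound (4): Esperanza is a character speaking aloud in the scene, so diegetic.
So 1 of the 4 is meta-diegetic: (1).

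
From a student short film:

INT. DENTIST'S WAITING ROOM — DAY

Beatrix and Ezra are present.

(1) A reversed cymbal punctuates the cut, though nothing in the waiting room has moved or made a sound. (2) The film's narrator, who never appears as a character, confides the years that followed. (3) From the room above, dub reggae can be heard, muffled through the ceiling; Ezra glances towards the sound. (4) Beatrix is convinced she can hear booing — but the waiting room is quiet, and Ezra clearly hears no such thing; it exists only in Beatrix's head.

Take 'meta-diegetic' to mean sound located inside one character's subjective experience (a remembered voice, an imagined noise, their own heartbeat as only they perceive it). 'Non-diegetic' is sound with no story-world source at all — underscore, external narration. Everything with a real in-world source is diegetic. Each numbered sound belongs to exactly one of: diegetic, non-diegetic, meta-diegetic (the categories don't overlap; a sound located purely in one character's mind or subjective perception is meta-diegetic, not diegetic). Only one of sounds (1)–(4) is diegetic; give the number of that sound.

3

(1) an editorial stinger — it belongs to the cut, not the story world → non-diegetic.
(2) external voice-over — not a character, not heard by anyone in the scene → non-diegetic.
Sound (3): off-screen diegetic: the source is out of frame but still in the story's space, so diegetic.
Sound (4): Beatrix alone 'hears' it — an imagined sound, not present in the space, so meta-diegetic.
Only (3) is diegetic.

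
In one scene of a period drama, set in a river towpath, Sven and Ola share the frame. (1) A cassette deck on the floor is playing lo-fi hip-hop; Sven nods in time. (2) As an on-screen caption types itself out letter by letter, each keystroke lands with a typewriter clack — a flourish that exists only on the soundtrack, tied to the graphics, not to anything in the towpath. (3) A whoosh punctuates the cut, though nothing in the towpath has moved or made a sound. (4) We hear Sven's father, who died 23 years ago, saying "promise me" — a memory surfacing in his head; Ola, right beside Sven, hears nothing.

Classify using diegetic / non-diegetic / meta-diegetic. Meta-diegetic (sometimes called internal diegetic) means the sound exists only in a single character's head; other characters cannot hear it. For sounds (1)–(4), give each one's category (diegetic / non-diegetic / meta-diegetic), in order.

(1) is diegetic: a cassette deck is a physical source in the scene and Sven reacts to it.
(2) the caption isn't part of the story world, so neither is the sound tied to it → non-diegetic.
Sound (3): it's a sound-design accent with no in-world source; no one in the scene can hear it, so non-diegetic.
(4) it's Sven's recollection rendered as sound; the other character can't hear it → meta-diegetic.

diegetic, non-diegetic, non-diegetic, meta-diegetic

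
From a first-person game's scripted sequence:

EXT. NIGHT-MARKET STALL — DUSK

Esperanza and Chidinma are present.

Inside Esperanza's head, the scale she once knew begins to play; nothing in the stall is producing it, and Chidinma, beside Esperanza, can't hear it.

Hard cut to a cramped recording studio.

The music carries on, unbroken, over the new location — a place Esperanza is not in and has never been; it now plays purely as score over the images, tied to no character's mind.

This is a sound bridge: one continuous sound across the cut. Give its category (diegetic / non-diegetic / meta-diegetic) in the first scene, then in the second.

Scene one: the music exists only inside Esperanza's mind; Chidinma can't hear it → meta-diegetic.
Scene two: it's detached from Esperanza entirely and plays over unrelated images with no in-world source — conventional underscore → non-diegetic.

meta-diegetic, non-diegetic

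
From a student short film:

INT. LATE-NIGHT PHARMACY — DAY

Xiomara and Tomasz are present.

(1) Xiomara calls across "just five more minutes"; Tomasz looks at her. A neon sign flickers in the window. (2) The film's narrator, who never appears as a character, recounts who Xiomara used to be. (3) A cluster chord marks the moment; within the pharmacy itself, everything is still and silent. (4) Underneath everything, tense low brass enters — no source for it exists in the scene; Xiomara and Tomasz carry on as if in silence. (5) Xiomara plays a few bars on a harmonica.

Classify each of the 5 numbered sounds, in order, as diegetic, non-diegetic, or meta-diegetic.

Sound (1): spoken by a character present in the story world, so diegetic.
(2) external voice-over — not a character, not heard by anyone in the scene → non-diegetic.
(3) is non-diegetic: an editorial stinger — it belongs to the cut, not the story world.
Sound (4): it has no source in the story world and no character can hear it — it's underscore, so non-diegetic.
(5) is diegetic: the instrument and the performer are both in the scene.

diegetic, non-diegetic, non-diegetic, non-diegetic, diegetic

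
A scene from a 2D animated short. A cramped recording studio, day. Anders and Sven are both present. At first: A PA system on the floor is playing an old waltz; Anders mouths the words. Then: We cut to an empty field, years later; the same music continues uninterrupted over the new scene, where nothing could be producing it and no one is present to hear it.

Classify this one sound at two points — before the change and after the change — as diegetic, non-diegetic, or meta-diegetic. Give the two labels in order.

Before the change: a PA system is a real in-scene source and Anders reacts to it → diegetic.
After the change: there is no longer any in-world source and no one can hear it — it has become underscore → non-diegetic.

diegetic, non-diegetic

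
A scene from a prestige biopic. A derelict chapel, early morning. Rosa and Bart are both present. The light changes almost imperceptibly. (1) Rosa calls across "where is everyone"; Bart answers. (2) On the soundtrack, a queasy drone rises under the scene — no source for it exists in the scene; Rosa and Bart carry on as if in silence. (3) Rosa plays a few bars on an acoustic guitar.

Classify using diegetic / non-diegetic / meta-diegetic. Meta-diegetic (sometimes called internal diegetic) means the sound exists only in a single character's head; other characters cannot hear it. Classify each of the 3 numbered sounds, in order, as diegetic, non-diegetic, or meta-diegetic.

diegetic, non-diegetic, diegetic

Sound (1): Rosa is a character speaking aloud in the scene, so diegetic.
(2) nothing in the chapel produces it and the characters don't hear it — pure soundtrack → non-diegetic.
Sound (3): the instrument and the performer are both in the scene, so diegetic.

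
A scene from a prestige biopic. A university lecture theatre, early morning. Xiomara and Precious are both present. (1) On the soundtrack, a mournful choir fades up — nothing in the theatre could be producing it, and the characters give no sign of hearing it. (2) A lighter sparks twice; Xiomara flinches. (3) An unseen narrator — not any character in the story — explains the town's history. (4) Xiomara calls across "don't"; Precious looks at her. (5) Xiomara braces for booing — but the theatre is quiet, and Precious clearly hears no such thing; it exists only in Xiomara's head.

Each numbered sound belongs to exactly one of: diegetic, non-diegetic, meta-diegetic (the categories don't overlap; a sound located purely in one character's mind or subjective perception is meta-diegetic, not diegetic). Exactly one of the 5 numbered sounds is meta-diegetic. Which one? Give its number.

Sound (1): it has no source in the story world and no character can hear it — it's underscore, so non-diegetic.
Sound (2): the sound comes from a lighter physically present in the location, so diegetic.
(3) commentary laid over the scene from outside the fiction → non-diegetic.
(4) is diegetic: spoken by a character present in the story world.
(5) subjective to Xiomara: the theatre is silent and Precious hears nothing → meta-diegetic.
Only (5) is meta-diegetic.

5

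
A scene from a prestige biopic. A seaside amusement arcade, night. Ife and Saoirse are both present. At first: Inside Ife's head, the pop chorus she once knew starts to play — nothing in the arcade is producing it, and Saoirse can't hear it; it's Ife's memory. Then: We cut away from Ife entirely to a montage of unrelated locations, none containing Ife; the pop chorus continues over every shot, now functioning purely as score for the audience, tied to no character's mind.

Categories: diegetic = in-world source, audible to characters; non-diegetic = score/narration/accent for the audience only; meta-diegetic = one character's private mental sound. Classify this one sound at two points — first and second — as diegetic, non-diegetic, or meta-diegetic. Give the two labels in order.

First: the music lives inside Ife's mind alone; Saoirse can't hear it → meta-diegetic.
Second: once it plays over shots Ife isn't in, detached from any character's subjectivity, it's conventional underscore → non-diegetic.

meta-diegetic, non-diegetic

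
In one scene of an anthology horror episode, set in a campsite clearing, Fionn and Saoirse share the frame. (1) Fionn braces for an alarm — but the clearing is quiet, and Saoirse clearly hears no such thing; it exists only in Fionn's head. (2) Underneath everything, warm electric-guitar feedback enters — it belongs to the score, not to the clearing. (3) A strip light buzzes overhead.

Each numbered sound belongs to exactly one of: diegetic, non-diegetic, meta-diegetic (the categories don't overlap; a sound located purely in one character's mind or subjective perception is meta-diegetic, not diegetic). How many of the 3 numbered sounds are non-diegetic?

1

(1) is meta-diegetic: subjective to Fionn: the clearing is silent and Saoirse hears nothing.
(2) score with no on-screen or off-screen source; it exists for the audience alone → non-diegetic.
(3) is diegetic: ambient/room sound belonging to the story's physical space.
Non-diegetic: (2) — that's 1.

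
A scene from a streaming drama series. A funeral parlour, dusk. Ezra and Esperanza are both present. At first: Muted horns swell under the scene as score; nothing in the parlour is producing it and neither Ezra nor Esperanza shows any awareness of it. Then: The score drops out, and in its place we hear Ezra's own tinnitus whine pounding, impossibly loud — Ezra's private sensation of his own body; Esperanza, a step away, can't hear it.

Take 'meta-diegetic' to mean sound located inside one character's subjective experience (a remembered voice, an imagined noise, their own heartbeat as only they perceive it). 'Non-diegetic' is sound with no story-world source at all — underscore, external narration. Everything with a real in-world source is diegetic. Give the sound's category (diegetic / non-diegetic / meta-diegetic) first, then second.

non-diegetic, meta-diegetic

First: underscore with no in-world source, inaudible to the characters → non-diegetic.
Second: the body sound is Ezra's subjective perception alone — Esperanza can't hear it → meta-diegetic.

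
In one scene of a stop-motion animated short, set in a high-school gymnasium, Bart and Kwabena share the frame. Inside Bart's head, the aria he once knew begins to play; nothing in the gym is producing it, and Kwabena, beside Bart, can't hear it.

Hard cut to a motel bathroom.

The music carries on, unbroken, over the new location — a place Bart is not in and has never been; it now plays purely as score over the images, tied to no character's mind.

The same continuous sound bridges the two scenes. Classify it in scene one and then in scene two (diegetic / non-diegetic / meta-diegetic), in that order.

meta-diegetic, non-diegetic

Scene one: the music exists only inside Bart's mind; Kwabena can't hear it → meta-diegetic.
Scene two: it's detached from Bart entirely and plays over unrelated images with no in-world source — conventional underscore → non-diegetic.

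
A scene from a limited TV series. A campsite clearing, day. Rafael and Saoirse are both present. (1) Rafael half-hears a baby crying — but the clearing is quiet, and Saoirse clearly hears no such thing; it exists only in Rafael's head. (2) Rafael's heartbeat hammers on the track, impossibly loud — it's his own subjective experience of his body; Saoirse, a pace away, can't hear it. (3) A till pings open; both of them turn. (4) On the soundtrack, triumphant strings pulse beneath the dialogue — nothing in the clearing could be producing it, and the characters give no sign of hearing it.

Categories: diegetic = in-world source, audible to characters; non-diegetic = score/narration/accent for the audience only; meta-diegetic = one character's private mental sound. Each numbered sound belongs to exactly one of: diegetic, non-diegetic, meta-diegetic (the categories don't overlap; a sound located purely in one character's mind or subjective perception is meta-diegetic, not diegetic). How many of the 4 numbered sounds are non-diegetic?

Sound (1): the sound is imagined by Rafael; nothing in the story world is producing it and Saoirse can't hear it, so meta-diegetic.
Sound (2): point-of-audition from inside Rafael's body; not a sound in the room, so meta-diegetic.
(3) a till is a real object/event in the scene's world → diegetic.
Sound (4): it has no source in the story world and no character can hear it — it's underscore, so non-diegetic.
Non-diegetic: (4) — that's 1.

1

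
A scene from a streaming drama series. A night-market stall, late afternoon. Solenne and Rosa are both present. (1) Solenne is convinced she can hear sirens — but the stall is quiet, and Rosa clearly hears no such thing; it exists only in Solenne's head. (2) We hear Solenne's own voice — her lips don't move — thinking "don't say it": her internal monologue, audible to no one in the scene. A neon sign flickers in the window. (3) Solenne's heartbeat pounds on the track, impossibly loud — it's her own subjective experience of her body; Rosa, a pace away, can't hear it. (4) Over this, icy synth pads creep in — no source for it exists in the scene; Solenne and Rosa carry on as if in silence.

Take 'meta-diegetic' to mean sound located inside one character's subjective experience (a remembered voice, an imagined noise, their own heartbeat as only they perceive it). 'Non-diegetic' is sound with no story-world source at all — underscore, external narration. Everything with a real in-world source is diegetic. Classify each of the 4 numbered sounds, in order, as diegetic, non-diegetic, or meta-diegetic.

meta-diegetic, meta-diegetic, meta-diegetic, non-diegetic

(1) is meta-diegetic: subjective to Solenne: the stall is silent and Rosa hears nothing.
(2) Solenne's thought-voice: a private mental sound no other character can hear → meta-diegetic.
Sound (3): it's Solenne's internal bodily sensation rendered as sound; only Solenne 'hears' it, so meta-diegetic.
(4) score with no on-screen or off-screen source; it exists for the audience alone → non-diegetic.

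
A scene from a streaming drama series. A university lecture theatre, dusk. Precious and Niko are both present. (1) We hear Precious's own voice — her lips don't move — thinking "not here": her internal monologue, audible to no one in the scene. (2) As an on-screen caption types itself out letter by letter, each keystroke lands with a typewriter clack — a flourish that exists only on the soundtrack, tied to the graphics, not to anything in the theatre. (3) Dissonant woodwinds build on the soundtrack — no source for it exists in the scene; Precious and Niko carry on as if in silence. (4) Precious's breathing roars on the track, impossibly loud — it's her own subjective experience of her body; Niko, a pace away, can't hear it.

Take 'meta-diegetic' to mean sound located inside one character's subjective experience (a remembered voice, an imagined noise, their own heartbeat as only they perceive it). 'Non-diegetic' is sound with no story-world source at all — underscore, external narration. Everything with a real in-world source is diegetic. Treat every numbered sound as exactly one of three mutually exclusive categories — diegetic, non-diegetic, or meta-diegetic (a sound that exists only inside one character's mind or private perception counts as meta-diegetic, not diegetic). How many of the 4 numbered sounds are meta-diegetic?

2

(1) is meta-diegetic: internal monologue — inside Precious's mind, not spoken into the scene.
(2) is non-diegetic: it accompanies on-screen graphics, not anything inside the story world.
(3) it has no source in the story world and no character can hear it — it's underscore → non-diegetic.
(4) is meta-diegetic: point-of-audition from inside Precious's body; not a sound in the room.
Meta-diegetic: (1), (4) — that's 2.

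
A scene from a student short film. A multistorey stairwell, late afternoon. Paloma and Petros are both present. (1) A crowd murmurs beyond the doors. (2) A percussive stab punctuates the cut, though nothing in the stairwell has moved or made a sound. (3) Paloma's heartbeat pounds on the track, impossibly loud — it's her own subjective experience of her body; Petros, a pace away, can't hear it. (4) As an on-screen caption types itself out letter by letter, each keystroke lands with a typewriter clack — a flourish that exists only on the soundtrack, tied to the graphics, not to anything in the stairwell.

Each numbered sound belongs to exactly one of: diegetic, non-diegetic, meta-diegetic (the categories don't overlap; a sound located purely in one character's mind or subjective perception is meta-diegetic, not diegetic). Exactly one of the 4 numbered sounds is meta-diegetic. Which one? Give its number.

3

(1) ambient/room sound belonging to the story's physical space → diegetic.
(2) is non-diegetic: it's a sound-design accent with no in-world source; no one in the scene can hear it.
Sound (3): point-of-audition from inside Paloma's body; not a sound in the room, so meta-diegetic.
Sound (4): the caption isn't part of the story world, so neither is the sound tied to it, so non-diegetic.
Only (3) is meta-diegetic.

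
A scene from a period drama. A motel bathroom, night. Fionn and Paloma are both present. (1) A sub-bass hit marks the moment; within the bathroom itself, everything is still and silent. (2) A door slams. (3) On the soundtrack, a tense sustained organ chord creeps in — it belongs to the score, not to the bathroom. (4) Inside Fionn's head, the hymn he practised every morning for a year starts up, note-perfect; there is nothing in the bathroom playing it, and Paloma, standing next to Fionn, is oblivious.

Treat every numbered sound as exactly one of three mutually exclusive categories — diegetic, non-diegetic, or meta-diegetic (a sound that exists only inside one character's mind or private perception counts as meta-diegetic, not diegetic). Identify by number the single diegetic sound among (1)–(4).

(1) an editorial stinger — it belongs to the cut, not the story world → non-diegetic.
(2) is diegetic: a door is a real object/event in the scene's world.
(3) score with no on-screen or off-screen source; it exists for the audience alone → non-diegetic.
(4) is meta-diegetic: the music is a memory playing inside Fionn's mind alone; no real-world source, Paloma can't hear it.
Only (2) is diegetic.

2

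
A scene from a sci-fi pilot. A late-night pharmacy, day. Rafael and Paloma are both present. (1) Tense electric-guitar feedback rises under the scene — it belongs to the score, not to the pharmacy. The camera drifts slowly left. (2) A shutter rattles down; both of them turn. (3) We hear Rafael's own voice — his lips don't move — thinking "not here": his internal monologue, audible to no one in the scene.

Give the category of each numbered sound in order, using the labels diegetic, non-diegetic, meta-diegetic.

non-diegetic, diegetic, meta-diegetic

Sound (1): score with no on-screen or off-screen source; it exists for the audience alone, so non-diegetic.
(2) a shutter is a real object/event in the scene's world → diegetic.
(3) is meta-diegetic: Rafael's thought-voice: a private mental sound no other character can hear.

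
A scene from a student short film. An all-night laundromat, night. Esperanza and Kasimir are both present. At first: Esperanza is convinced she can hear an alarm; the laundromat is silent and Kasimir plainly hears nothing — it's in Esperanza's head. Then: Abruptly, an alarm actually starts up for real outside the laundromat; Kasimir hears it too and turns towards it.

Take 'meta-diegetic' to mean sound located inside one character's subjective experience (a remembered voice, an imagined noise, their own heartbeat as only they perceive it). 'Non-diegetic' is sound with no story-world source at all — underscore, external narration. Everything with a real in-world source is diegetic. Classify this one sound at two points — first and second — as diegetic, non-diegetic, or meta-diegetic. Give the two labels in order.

First: only Esperanza 'hears' it — imagined, in her mind → meta-diegetic.
Second: now there's a real external source and Kasimir hears it too — in the story world → diegetic.

meta-diegetic, diegetic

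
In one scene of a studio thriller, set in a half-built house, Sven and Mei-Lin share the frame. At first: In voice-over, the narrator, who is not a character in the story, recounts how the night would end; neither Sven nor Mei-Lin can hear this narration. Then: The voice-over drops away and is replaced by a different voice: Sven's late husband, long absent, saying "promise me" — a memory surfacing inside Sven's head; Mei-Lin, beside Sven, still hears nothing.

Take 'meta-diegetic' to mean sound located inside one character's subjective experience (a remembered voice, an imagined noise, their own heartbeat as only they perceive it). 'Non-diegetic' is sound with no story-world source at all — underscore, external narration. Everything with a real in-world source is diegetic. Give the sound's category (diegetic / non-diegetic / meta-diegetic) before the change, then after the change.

Before the change: the external narrator addresses only the audience — outside the story world → non-diegetic.
After the change: the replacement voice is a memory inside Sven's mind specifically → meta-diegetic.

non-diegetic, meta-diegetic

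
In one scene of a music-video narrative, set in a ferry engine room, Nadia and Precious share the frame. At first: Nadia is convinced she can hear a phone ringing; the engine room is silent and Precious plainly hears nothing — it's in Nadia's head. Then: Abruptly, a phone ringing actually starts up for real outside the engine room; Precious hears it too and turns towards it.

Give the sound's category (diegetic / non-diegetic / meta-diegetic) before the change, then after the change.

Before the change: only Nadia 'hears' it — imagined, in her mind → meta-diegetic.
After the change: now there's a real external source and Precious hears it too — in the story world → diegetic.

meta-diegetic, diegetic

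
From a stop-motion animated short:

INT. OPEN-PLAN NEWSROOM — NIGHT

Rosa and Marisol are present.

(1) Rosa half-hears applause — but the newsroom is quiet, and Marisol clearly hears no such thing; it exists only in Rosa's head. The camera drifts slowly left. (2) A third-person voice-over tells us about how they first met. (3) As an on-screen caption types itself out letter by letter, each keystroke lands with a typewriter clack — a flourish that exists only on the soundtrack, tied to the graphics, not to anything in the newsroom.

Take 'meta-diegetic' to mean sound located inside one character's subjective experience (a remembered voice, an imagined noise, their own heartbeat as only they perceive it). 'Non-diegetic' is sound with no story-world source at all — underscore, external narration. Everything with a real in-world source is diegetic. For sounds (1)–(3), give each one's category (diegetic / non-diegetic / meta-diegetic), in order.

(1) subjective to Rosa: the newsroom is silent and Marisol hears nothing → meta-diegetic.
(2) the narrator exists outside the story world, addressing only the audience → non-diegetic.
(3) is non-diegetic: sound married to a title/caption — outside the diegesis by definition.

meta-diegetic, non-diegetic, non-diegetic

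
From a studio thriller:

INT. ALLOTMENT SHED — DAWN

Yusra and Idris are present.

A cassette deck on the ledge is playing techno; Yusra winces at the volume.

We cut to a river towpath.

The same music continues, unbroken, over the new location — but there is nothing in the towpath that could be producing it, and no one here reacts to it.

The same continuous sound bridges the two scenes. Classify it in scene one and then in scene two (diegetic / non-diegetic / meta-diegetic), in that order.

Scene one: a cassette deck is an on-screen source and Yusra reacts to it → diegetic.
Scene two: there is no source in the towpath and no one hears it — it's now underscore → non-diegetic.

diegetic, non-diegetic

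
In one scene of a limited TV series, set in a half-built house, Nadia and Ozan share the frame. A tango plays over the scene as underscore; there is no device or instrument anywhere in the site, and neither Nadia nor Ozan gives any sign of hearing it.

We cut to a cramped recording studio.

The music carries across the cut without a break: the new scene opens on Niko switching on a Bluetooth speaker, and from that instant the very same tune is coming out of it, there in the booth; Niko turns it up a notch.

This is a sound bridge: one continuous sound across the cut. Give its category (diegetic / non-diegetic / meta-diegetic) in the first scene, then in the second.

non-diegetic, diegetic

Scene one: there's no in-world source anywhere and no character hears it — underscore for the audience only → non-diegetic.
Scene two: once Niko turns on a Bluetooth speaker, the music has a real source in the story world and Niko reacts to it → diegetic.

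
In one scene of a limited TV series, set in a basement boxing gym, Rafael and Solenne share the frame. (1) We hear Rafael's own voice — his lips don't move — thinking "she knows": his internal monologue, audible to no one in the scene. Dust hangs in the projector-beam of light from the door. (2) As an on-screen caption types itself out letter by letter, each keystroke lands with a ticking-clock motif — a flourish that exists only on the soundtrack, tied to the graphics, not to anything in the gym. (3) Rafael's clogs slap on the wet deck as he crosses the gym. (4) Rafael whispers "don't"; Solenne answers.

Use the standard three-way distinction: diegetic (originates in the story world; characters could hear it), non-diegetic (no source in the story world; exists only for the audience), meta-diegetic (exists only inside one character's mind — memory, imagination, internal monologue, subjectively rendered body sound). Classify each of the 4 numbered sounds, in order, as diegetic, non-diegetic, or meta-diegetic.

(1) is meta-diegetic: internal monologue — inside Rafael's mind, not spoken into the scene.
Sound (2): sound married to a title/caption — outside the diegesis by definition, so non-diegetic.
(3) is diegetic: a character's body making contact with the set — an in-world sound.
Sound (4): spoken by a character present in the story world, so diegetic.

meta-diegetic, non-diegetic, diegetic, diegetic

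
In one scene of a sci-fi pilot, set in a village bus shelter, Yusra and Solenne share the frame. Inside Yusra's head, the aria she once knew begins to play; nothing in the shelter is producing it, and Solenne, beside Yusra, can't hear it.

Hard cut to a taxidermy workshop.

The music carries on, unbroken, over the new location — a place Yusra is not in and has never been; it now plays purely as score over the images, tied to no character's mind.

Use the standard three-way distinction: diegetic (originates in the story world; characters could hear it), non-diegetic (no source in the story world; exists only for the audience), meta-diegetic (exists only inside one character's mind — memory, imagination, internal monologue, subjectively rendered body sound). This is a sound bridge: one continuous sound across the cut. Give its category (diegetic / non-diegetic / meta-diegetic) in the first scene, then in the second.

Scene one: the music exists only inside Yusra's mind; Solenne can't hear it → meta-diegetic.
Scene two: it's detached from Yusra entirely and plays over unrelated images with no in-world source — conventional underscore → non-diegetic.

meta-diegetic, non-diegetic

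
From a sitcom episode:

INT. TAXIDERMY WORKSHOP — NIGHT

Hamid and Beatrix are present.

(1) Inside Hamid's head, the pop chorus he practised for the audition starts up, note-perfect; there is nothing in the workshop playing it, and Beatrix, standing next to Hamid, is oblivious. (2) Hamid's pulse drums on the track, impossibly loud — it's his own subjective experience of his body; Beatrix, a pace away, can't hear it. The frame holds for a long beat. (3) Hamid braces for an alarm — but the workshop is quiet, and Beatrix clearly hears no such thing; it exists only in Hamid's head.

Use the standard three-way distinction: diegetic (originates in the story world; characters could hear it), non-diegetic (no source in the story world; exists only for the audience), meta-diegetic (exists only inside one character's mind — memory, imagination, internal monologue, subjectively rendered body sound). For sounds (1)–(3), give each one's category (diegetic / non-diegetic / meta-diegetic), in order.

Sound (1): remembered music, private to Hamid — Beatrix is oblivious because it isn't in the room, so meta-diegetic.
Sound (2): it's Hamid's internal bodily sensation rendered as sound; only Hamid 'hears' it, so meta-diegetic.
(3) subjective to Hamid: the workshop is silent and Beatrix hears nothing → meta-diegetic.

meta-diegetic, meta-diegetic, meta-diegetic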